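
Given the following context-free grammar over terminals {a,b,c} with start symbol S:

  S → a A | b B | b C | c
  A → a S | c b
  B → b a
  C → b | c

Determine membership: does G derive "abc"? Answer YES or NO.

Convert to CNF:
  S -> T0 A | T2 B | T2 C | c
  A -> T0 S | T1 T2
  B -> T2 T0
  C -> b | c
  T0 -> a
  T1 -> c
  T2 -> b

Fill CYK table bottom-up:
  T[0,0] 'a' = {T0}  orig:{}
  T[1,1] 'b' = {C,T2}  orig:{C}
  T[2,2] 'c' = {C,S,T1}  orig:{C,S}
  T[0,1] 'ab' = ∅
  T[1,2] 'bc' = {S}
  T[0,2] 'abc' = {A}

S ∉ T[0,2] ⇒ NO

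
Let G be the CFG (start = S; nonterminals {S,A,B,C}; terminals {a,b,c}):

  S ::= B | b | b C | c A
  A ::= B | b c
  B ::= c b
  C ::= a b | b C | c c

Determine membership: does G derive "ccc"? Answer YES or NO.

Convert to CNF:
  S -> T0 C | T1 A | T1 T0 | b
  A -> T0 T1 | T1 T0
  B -> T1 T0
  C -> T0 C | T1 T1 | T2 T0
  T0 -> b
  T1 -> c
  T2 -> a

CYK table (by increasing span):
  [0..0]={T1}  "c"  orig:{}
  [1..1]={T1}  "c"  orig:{}
  [2..2]={T1}  "c"  orig:{}
  [0..1]={C}  "cc"
  [1..2]={C}  "cc"
  [0..2]=∅  "ccc"

S ∉ T[0,2] ⇒ NO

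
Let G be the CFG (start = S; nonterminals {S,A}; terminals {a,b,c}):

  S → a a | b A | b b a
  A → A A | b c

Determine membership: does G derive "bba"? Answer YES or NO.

Convert to CNF:
  S -> T0 A | T0 X3 | T2 T2
  A -> A A | T0 T1
  T0 -> b
  T1 -> c
  T2 -> a
  X3 -> T0 T2

CYK table (by increasing span):
  T[0,0] 'b' = {T0}  orig:{}
  T[1,1] 'b' = {T0}  orig:{}
  T[2,2] 'a' = {T2}  orig:{}
  T[0,1] 'bb' = ∅
  T[1,2] 'ba' = {X3}  orig:{}
  T[0,2] 'bba' = {S}

S ∈ T[0,2] ⇒ YES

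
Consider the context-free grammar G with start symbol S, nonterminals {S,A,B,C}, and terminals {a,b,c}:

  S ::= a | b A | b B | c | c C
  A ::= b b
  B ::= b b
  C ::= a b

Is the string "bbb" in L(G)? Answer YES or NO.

Convert to CNF:
  S -> T0 A | T0 B | T2 C | a | c
  A -> T0 T0
  B -> T0 T0
  C -> T1 T0
  T0 -> b
  T1 -> a
  T2 -> c

Fill CYK table bottom-up:
  T[0,0] 'b' = {T0}  orig:{}
  T[1,1] 'b' = {T0}  orig:{}
  T[2,2] 'b' = {T0}  orig:{}
  T[0,1] 'bb' = {A,B}
  T[1,2] 'bb' = {A,B}
  T[0,2] 'bbb' = {S}

S ∈ T[0,2] ⇒ YES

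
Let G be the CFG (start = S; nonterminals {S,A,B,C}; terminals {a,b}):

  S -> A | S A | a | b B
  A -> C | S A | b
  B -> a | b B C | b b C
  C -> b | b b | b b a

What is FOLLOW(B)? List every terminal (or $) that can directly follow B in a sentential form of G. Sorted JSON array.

Compute FIRST by fixpoint:
pass 1:
  A via A→b: +{b}
  B via B→a: +{a}
  B via B→b B C: +{b}
  C via C→b: +{b}
  S via S→A: +{b}
  S via S→a: +{a}
  FIRST[S]={a,b}  FIRST[A]={b}  FIRST[B]={a,b}  FIRST[C]={b}
pass 2:
  A via A→S A: +{a}
  FIRST[S]={a,b}  FIRST[A]={a,b}  FIRST[B]={a,b}  FIRST[C]={b}
pass 3: — fixpoint
  FIRST[S]={a,b}  FIRST[A]={a,b}  FIRST[B]={a,b}  FIRST[C]={b}

Compute FOLLOW by fixpoint:
initialize: $ ∈ FOLLOW(S)
iter 1:
  A→S A: FOLLOW(S) ⊇ FIRST(A) = {a,b}; new: +{a,b}
  B→b B C: FOLLOW(B) ⊇ FIRST(C) = {b}; new: +{b}
  B→b B C: FOLLOW(C) ⊇ FOLLOW(B) ⊇ {b}; new: +{b}
  S→A: FOLLOW(A) ⊇ FOLLOW(S) ⊇ {$,a,b}; new: +{$,a,b}
  S→b B: FOLLOW(B) ⊇ FOLLOW(S) ⊇ {$,a,b}; new: +{$,a}
  FOLLOW[S]={$,a,b}  FOLLOW[A]={$,a,b}  FOLLOW[B]={$,a,b}  FOLLOW[C]={b}
iter 2:
  A→C: FOLLOW(C) ⊇ FOLLOW(A) ⊇ {$,a,b}; new: +{$,a}
  FOLLOW[S]={$,a,b}  FOLLOW[A]={$,a,b}  FOLLOW[B]={$,a,b}  FOLLOW[C]={$,a,b}
iter 3: done
  FOLLOW[S]={$,a,b}  FOLLOW[A]={$,a,b}  FOLLOW[B]={$,a,b}  FOLLOW[C]={$,a,b}

FOLLOW(B) = ["$", "a", "b"]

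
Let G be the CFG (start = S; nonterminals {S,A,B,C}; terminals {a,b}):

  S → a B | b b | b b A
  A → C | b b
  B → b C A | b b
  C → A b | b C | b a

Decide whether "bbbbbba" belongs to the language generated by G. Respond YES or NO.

CNF form of G:
  S -> T0 T0 | T0 X3 | T1 B
  A -> A T0 | T0 C | T0 T0 | T0 T1
  B -> T0 T0 | T0 X2
  C -> A T0 | T0 C | T0 T1
  T0 -> b
  T1 -> a
  X2 -> C A
  X3 -> T0 A

CYK table (by increasing span):
  cell(0,0) b: {T0}  orig:{}
  cell(1,1) b: {T0}  orig:{}
  cell(2,2) b: {T0}  orig:{}
  cell(3,3) b: {T0}  orig:{}
  cell(4,4) b: {T0}  orig:{}
  cell(5,5) b: {T0}  orig:{}
  cell(6,6) a: {T1}  orig:{}
  cell(0,1) bb: {A,B,S}
  cell(1,2) bb: {A,B,S}
  cell(2,3) bb: {A,B,S}
  cell(3,4) bb: {A,B,S}
  cell(4,5) bb: {A,B,S}
  cell(5,6) ba: {A,C}
  cell(0,2) bbb: {A,C,X3}  orig:{A,C}
  cell(1,3) bbb: {A,C,X3}  orig:{A,C}
  cell(2,4) bbb: {A,C,X3}  orig:{A,C}
  cell(3,5) bbb: {A,C,X3}  orig:{A,C}
  cell(4,6) bba: {A,C,X3}  orig:{A,C}
  cell(0,3) bbbb: {A,C,S,X3}  orig:{A,C,S}
  cell(1,4) bbbb: {A,C,S,X3}  orig:{A,C,S}
  cell(2,5) bbbb: {A,C,S,X3}  orig:{A,C,S}
  cell(3,6) bbba: {A,C,S,X3}  orig:{A,C,S}
  cell(0,4) bbbbb: {A,C,S,X2,X3}  orig:{A,C,S}
  cell(1,5) bbbbb: {A,C,S,X2,X3}  orig:{A,C,S}
  cell(2,6) bbbba: {A,C,S,X2,X3}  orig:{A,C,S}
  cell(0,5) bbbbbb: {A,B,C,S,X2,X3}  orig:{A,B,C,S}
  cell(1,6) bbbbba: {A,B,C,S,X2,X3}  orig:{A,B,C,S}
  cell(0,6) bbbbbba: {A,B,C,S,X2,X3}  orig:{A,B,C,S}

S ∈ T[0,6] ⇒ YES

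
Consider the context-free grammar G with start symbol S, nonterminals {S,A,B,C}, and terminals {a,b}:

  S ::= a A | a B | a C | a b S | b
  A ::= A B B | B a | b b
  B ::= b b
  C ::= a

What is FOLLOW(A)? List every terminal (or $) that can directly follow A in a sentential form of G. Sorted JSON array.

FIRST sets, iterate to fixpoint:
round 1:
  A via A→b b: +{b}
  B via B→b b: +{b}
  C via C→a: +{a}
  S via S→a A: +{a}
  S via S→b: +{b}
  FIRST(S)={a,b}  FIRST(A)={b}  FIRST(B)={b}  FIRST(C)={a}
round 2: — fixpoint
  FIRST(S)={a,b}  FIRST(A)={b}  FIRST(B)={b}  FIRST(C)={a}

FOLLOW iteration:
initialize: $ ∈ FOLLOW(S)
iter 1:
  A→A B B: FOLLOW(A) ⊇ FIRST(B) = {b}; new: +{b}
  A→A B B: FOLLOW(B) ⊇ FIRST(B) = {b}; new: +{b}
  A→B a: FOLLOW(B) ⊇ FIRST(a) = {a}; new: +{a}
  S→a A: FOLLOW(A) ⊇ FOLLOW(S) ⊇ {$}; new: +{$}
  S→a B: FOLLOW(B) ⊇ FOLLOW(S) ⊇ {$}; new: +{$}
  S→a C: FOLLOW(C) ⊇ FOLLOW(S) ⊇ {$}; new: +{$}
  S: {$}  A: {$,b}  B: {$,a,b}  C: {$}
iter 2: (no change)
  S: {$}  A: {$,b}  B: {$,a,b}  C: {$}

FOLLOW(A) = ["$", "b"]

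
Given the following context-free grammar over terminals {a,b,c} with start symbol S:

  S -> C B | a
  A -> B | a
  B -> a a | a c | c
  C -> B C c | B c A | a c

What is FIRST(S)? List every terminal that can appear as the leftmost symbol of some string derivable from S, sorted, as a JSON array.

Compute FIRST by fixpoint:
pass 1:
  A via A→a: +{a}
  B via B→a a: +{a}
  B via B→c: +{c}
  C via C→B C c: +{a,c}
  S via S→C B: +{a,c}
  S: {a,c}  A: {a}  B: {a,c}  C: {a,c}
pass 2:
  A via A→B: +{c}
  S: {a,c}  A: {a,c}  B: {a,c}  C: {a,c}
pass 3: done
  S: {a,c}  A: {a,c}  B: {a,c}  C: {a,c}

FIRST(S) = ["a", "c"]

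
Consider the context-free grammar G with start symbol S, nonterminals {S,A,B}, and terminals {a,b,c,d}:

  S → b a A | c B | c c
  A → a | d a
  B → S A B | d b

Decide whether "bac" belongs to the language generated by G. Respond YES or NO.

CNF form of G:
  S -> T2 X5 | T3 B | T3 T3
  A -> T0 T1 | a
  B -> S X4 | T0 T2
  T0 -> d
  T1 -> a
  T2 -> b
  T3 -> c
  X4 -> A B
  X5 -> T1 A

CYK table (by increasing span):
  cell(0,0) b: {T2}  orig:{}
  cell(1,1) a: {A,T1}  orig:{A}
  cell(2,2) c: {T3}  orig:{}
  cell(0,1) ba: ∅
  cell(1,2) ac: ∅
  cell(0,2) bac: ∅

S ∉ T[0,2] ⇒ NO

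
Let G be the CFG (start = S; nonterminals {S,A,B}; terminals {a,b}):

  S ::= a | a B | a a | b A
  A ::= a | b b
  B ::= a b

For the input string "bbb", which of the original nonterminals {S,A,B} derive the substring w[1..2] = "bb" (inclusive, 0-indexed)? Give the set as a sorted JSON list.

Convert to CNF:
  S -> T0 A | T1 B | T1 T1 | a
  A -> T0 T0 | a
  B -> T1 T0
  T0 -> b
  T1 -> a

CYK fill, restricted to cells inside w[1..2]:
  cell(1,1) b: {T0}  orig:{}
  cell(2,2) b: {T0}  orig:{}
  cell(1,2) bb: {A}

Original NTs in T[1,2] deriving "bb": ["A"]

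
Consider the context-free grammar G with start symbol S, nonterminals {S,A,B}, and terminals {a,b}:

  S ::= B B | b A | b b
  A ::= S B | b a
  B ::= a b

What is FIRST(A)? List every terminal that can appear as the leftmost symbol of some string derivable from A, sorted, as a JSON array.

FIRST iteration:
round 1:
  A via A→b a: +{b}
  B via B→a b: +{a}
  S via S→B B: +{a}
  S via S→b A: +{b}
  S: {a,b}  A: {b}  B: {a}
round 2:
  A via A→S B: +{a}
  S: {a,b}  A: {a,b}  B: {a}
round 3: done
  S: {a,b}  A: {a,b}  B: {a}

FIRST(A) = ["a", "b"]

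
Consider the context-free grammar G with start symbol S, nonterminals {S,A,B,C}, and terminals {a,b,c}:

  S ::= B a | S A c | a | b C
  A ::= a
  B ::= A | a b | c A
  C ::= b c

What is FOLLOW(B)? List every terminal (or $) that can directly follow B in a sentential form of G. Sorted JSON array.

Compute FIRST by fixpoint:
round 1:
  A via A→a: +{a}
  B via B→A: +{a}
  B via B→c A: +{c}
  C via C→b c: +{b}
  S via S→B a: +{a,c}
  S via S→b C: +{b}
  S: {a,b,c}  A: {a}  B: {a,c}  C: {b}
round 2: done
  S: {a,b,c}  A: {a}  B: {a,c}  C: {b}

FOLLOW sets:
seed FOLLOW(S) with $
pass 1:
  S→B a: FOLLOW(B) ⊇ FIRST(a) = {a}; new: +{a}
  S→S A c: FOLLOW(S) ⊇ FIRST(A) = {a}; new: +{a}
  S→S A c: FOLLOW(A) ⊇ FIRST(c) = {c}; new: +{c}
  S→b C: FOLLOW(C) ⊇ FOLLOW(S) ⊇ {$,a}; new: +{$,a}
  S: {$,a}  A: {c}  B: {a}  C: {$,a}
pass 2:
  B→A: FOLLOW(A) ⊇ FOLLOW(B) ⊇ {a}; new: +{a}
  S: {$,a}  A: {a,c}  B: {a}  C: {$,a}
pass 3: done
  S: {$,a}  A: {a,c}  B: {a}  C: {$,a}

FOLLOW(B) = ["a"]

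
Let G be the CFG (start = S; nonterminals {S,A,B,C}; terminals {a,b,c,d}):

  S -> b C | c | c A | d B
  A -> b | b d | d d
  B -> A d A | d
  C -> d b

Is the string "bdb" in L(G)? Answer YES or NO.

CNF form of G:
  S -> T0 C | T1 B | T2 A | c
  A -> T0 T1 | T1 T1 | b
  B -> A X3 | d
  C -> T1 T0
  T0 -> b
  T1 -> d
  T2 -> c
  X3 -> T1 A

CYK fill:
  cell(0,0) b: {A,T0}  orig:{A}
  cell(1,1) d: {B,T1}  orig:{B}
  cell(2,2) b: {A,T0}  orig:{A}
  cell(0,1) bd: {A}
  cell(1,2) db: {C,X3}  orig:{C}
  cell(0,2) bdb: {B,S}

S ∈ T[0,2] ⇒ YES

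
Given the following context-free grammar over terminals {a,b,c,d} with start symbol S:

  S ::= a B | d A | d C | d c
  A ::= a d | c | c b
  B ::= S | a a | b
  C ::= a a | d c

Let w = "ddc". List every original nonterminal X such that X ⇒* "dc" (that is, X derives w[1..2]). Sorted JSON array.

CNF form of G:
  S -> T0 B | T1 A | T1 C | T1 T2
  A -> T0 T1 | T2 T3 | c
  B -> T0 B | T0 T0 | T1 A | T1 C | T1 T2 | b
  C -> T0 T0 | T1 T2
  T0 -> a
  T1 -> d
  T2 -> c
  T3 -> b

Fill CYK table bottom-up (cells [i..j] with 1 ≤ i ≤ j ≤ 2 only):
  T[1,1] 'd' = {T1}  orig:{}
  T[2,2] 'c' = {A,T2}  orig:{A}
  T[1,2] 'dc' = {B,C,S}

Original NTs in T[1,2] deriving "dc": ["B", "C", "S"]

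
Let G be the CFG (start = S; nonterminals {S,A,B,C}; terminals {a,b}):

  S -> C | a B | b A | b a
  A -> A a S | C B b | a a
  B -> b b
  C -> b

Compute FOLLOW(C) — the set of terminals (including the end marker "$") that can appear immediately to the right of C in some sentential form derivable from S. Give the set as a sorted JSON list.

FIRST iteration:
round 1:
  A via A→a a: +{a}
  B via B→b b: +{b}
  C via C→b: +{b}
  S via S→C: +{b}
  S via S→a B: +{a}
  FIRST(S)={a,b}  FIRST(A)={a}  FIRST(B)={b}  FIRST(C)={b}
round 2:
  A via A→C B b: +{b}
  FIRST(S)={a,b}  FIRST(A)={a,b}  FIRST(B)={b}  FIRST(C)={b}
round 3: (stable)
  FIRST(S)={a,b}  FIRST(A)={a,b}  FIRST(B)={b}  FIRST(C)={b}

FOLLOW sets:
initialize: $ ∈ FOLLOW(S)
iter 1:
  A→A a S: FOLLOW(A) ⊇ FIRST(a) = {a}; new: +{a}
  A→A a S: FOLLOW(S) ⊇ FOLLOW(A) ⊇ {a}; new: +{a}
  A→C B b: FOLLOW(C) ⊇ FIRST(B) = {b}; new: +{b}
  A→C B b: FOLLOW(B) ⊇ FIRST(b) = {b}; new: +{b}
  S→C: FOLLOW(C) ⊇ FOLLOW(S) ⊇ {$,a}; new: +{$,a}
  S→a B: FOLLOW(B) ⊇ FOLLOW(S) ⊇ {$,a}; new: +{$,a}
  S→b A: FOLLOW(A) ⊇ FOLLOW(S) ⊇ {$,a}; new: +{$}
  FOLLOW(S)={$,a}  FOLLOW(A)={$,a}  FOLLOW(B)={$,a,b}  FOLLOW(C)={$,a,b}
iter 2: (stable)
  FOLLOW(S)={$,a}  FOLLOW(A)={$,a}  FOLLOW(B)={$,a,b}  FOLLOW(C)={$,a,b}

FOLLOW(C) = ["$", "a", "b"]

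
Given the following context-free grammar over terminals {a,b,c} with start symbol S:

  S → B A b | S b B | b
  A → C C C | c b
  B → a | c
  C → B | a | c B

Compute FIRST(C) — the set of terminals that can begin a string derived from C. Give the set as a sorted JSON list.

FIRST sets, iterate to fixpoint:
iter 1:
  A via A→c b: +{c}
  B via B→a: +{a}
  B via B→c: +{c}
  C via C→B: +{a,c}
  S via S→B A b: +{a,c}
  S via S→b: +{b}
  S: {a,b,c}  A: {c}  B: {a,c}  C: {a,c}
iter 2:
  A via A→C C C: +{a}
  S: {a,b,c}  A: {a,c}  B: {a,c}  C: {a,c}
iter 3: — fixpoint
  S: {a,b,c}  A: {a,c}  B: {a,c}  C: {a,c}

FIRST(C) = ["a", "c"]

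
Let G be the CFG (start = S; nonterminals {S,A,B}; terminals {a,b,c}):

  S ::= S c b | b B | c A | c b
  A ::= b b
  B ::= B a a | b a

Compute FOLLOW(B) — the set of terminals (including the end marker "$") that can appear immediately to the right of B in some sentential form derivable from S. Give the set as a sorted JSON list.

Compute FIRST by fixpoint:
pass 1:
  A via A→b b: +{b}
  B via B→b a: +{b}
  S via S→b B: +{b}
  S via S→c A: +{c}
  FIRST(S)={b,c}  FIRST(A)={b}  FIRST(B)={b}
pass 2: — fixpoint
  FIRST(S)={b,c}  FIRST(A)={b}  FIRST(B)={b}

FOLLOW iteration:
seed FOLLOW(S) with $
[1]
  B→B a a: FOLLOW(B) ⊇ FIRST(a) = {a}; new: +{a}
  S→S c b: FOLLOW(S) ⊇ FIRST(c) = {c}; new: +{c}
  S→b B: FOLLOW(B) ⊇ FOLLOW(S) ⊇ {$,c}; new: +{$,c}
  S→c A: FOLLOW(A) ⊇ FOLLOW(S) ⊇ {$,c}; new: +{$,c}
  FOLLOW[S]={$,c}  FOLLOW[A]={$,c}  FOLLOW[B]={$,a,c}
[2] — fixpoint
  FOLLOW[S]={$,c}  FOLLOW[A]={$,c}  FOLLOW[B]={$,a,c}

FOLLOW(B) = ["$", "a", "c"]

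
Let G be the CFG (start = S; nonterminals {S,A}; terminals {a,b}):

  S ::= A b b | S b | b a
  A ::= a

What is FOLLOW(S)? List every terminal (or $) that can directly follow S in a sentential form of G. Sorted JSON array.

FIRST iteration:
[1]
  A via A→a: +{a}
  S via S→A b b: +{a}
  S via S→b a: +{b}
  FIRST[S]={a,b}  FIRST[A]={a}
[2] (no change)
  FIRST[S]={a,b}  FIRST[A]={a}

FOLLOW iteration:
FOLLOW(S) := {$}
[1]
  S→A b b: FOLLOW(A) ⊇ FIRST(b) = {b}; new: +{b}
  S→S b: FOLLOW(S) ⊇ FIRST(b) = {b}; new: +{b}
  FOLLOW(S)={$,b}  FOLLOW(A)={b}
[2] — fixpoint
  FOLLOW(S)={$,b}  FOLLOW(A)={b}

FOLLOW(S) = ["$", "b"]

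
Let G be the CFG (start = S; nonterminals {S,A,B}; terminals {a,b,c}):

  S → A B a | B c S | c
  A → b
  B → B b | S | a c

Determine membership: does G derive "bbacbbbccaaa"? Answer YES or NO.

Convert to CNF:
  S -> A X5 | B X6 | c
  A -> b
  B -> A X3 | B T1 | B X4 | T0 T2 | c
  T0 -> a
  T1 -> b
  T2 -> c
  X3 -> B T0
  X4 -> T2 S
  X5 -> B T0
  X6 -> T2 S

CYK table (by increasing span):
  cell(0,0) b: {A,T1}  orig:{A}
  cell(1,1) b: {A,T1}  orig:{A}
  cell(2,2) a: {T0}  orig:{}
  cell(3,3) c: {B,S,T2}  orig:{B,S}
  cell(4,4) b: {A,T1}  orig:{A}
  cell(5,5) b: {A,T1}  orig:{A}
  cell(6,6) b: {A,T1}  orig:{A}
  cell(7,7) c: {B,S,T2}  orig:{B,S}
  cell(8,8) c: {B,S,T2}  orig:{B,S}
  cell(9,9) a: {T0}  orig:{}
  cell(10,10) a: {T0}  orig:{}
  cell(11,11) a: {T0}  orig:{}
  cell(0,1) bb: ∅
  cell(1,2) ba: ∅
  cell(2,3) ac: {B}
  cell(3,4) cb: {B}
  cell(4,5) bb: ∅
  cell(5,6) bb: ∅
  cell(6,7) bc: ∅
  cell(7,8) cc: {X4,X6}  orig:{}
  cell(8,9) ca: {X3,X5}  orig:{}
  cell(9,10) aa: ∅
  cell(10,11) aa: ∅
  cell(0,2) bba: ∅
  cell(1,3) bac: ∅
  cell(2,4) acb: {B}
  cell(3,5) cbb: {B}
  cell(4,6) bbb: ∅
  cell(5,7) bbc: ∅
  cell(6,8) bcc: ∅
  cell(7,9) cca: ∅
  cell(8,10) caa: ∅
  cell(9,11) aaa: ∅
  cell(0,3) bbac: ∅
  cell(1,4) bacb: ∅
  cell(2,5) acbb: {B}
  cell(3,6) cbbb: {B}
  cell(4,7) bbbc: ∅
  cell(5,8) bbcc: ∅
  cell(6,9) bcca: ∅
  cell(7,10) ccaa: ∅
  cell(8,11) caaa: ∅
  cell(0,4) bbacb: ∅
  cell(1,5) bacbb: ∅
  cell(2,6) acbbb: {B}
  cell(3,7) cbbbc: ∅
  cell(4,8) bbbcc: ∅
  cell(5,9) bbcca: ∅
  cell(6,10) bccaa: ∅
  cell(7,11) ccaaa: ∅
  cell(0,5) bbacbb: ∅
  cell(1,6) bacbbb: ∅
  cell(2,7) acbbbc: ∅
  cell(3,8) cbbbcc: {B,S}
  cell(4,9) bbbcca: ∅
  cell(5,10) bbccaa: ∅
  cell(6,11) bccaaa: ∅
  cell(0,6) bbacbbb: ∅
  cell(1,7) bacbbbc: ∅
  cell(2,8) acbbbcc: {B,S}
  cell(3,9) cbbbcca: {X3,X5}  orig:{}
  cell(4,10) bbbccaa: ∅
  cell(5,11) bbccaaa: ∅
  cell(0,7) bbacbbbc: ∅
  cell(1,8) bacbbbcc: ∅
  cell(2,9) acbbbcca: {X3,X5}  orig:{}
  cell(3,10) cbbbccaa: ∅
  cell(4,11) bbbccaaa: ∅
  cell(0,8) bbacbbbcc: ∅
  cell(1,9) bacbbbcca: {B,S}
  cell(2,10) acbbbccaa: ∅
  cell(3,11) cbbbccaaa: ∅
  cell(0,9) bbacbbbcca: ∅
  cell(1,10) bacbbbccaa: {X3,X5}  orig:{}
  cell(2,11) acbbbccaaa: ∅
  cell(0,10) bbacbbbccaa: {B,S}
  cell(1,11) bacbbbccaaa: ∅
  cell(0,11) bbacbbbccaaa: {X3,X5}  orig:{}

S ∉ T[0,11] ⇒ NO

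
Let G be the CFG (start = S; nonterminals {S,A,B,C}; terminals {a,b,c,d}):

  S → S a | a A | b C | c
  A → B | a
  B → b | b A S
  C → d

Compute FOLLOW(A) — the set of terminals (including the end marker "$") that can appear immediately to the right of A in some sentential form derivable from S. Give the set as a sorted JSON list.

Compute FIRST by fixpoint:
pass 1:
  A via A→a: +{a}
  B via B→b: +{b}
  C via C→d: +{d}
  S via S→a A: +{a}
  S via S→b C: +{b}
  S via S→c: +{c}
  S: {a,b,c}  A: {a}  B: {b}  C: {d}
pass 2:
  A via A→B: +{b}
  S: {a,b,c}  A: {a,b}  B: {b}  C: {d}
pass 3: (no change)
  S: {a,b,c}  A: {a,b}  B: {b}  C: {d}

Compute FOLLOW by fixpoint:
initialize: $ ∈ FOLLOW(S)
[1]
  B→b A S: FOLLOW(A) ⊇ FIRST(S) = {a,b,c}; new: +{a,b,c}
  S→S a: FOLLOW(S) ⊇ FIRST(a) = {a}; new: +{a}
  S→a A: FOLLOW(A) ⊇ FOLLOW(S) ⊇ {$,a}; new: +{$}
  S→b C: FOLLOW(C) ⊇ FOLLOW(S) ⊇ {$,a}; new: +{$,a}
  FOLLOW(S)={$,a}  FOLLOW(A)={$,a,b,c}  FOLLOW(B)={}  FOLLOW(C)={$,a}
[2]
  A→B: FOLLOW(B) ⊇ FOLLOW(A) ⊇ {$,a,b,c}; new: +{$,a,b,c}
  B→b A S: FOLLOW(S) ⊇ FOLLOW(B) ⊇ {$,a,b,c}; new: +{b,c}
  S→b C: FOLLOW(C) ⊇ FOLLOW(S) ⊇ {$,a,b,c}; new: +{b,c}
  FOLLOW(S)={$,a,b,c}  FOLLOW(A)={$,a,b,c}  FOLLOW(B)={$,a,b,c}  FOLLOW(C)={$,a,b,c}
[3] done
  FOLLOW(S)={$,a,b,c}  FOLLOW(A)={$,a,b,c}  FOLLOW(B)={$,a,b,c}  FOLLOW(C)={$,a,b,c}

FOLLOW(A) = ["$", "a", "b", "c"]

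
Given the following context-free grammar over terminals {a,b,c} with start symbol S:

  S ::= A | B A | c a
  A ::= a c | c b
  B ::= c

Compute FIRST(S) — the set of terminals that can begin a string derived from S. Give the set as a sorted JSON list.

FIRST iteration:
[1]
  A via A→a c: +{a}
  A via A→c b: +{c}
  B via B→c: +{c}
  S via S→A: +{a,c}
  S: {a,c}  A: {a,c}  B: {c}
[2] (stable)
  S: {a,c}  A: {a,c}  B: {c}

FIRST(S) = ["a", "c"]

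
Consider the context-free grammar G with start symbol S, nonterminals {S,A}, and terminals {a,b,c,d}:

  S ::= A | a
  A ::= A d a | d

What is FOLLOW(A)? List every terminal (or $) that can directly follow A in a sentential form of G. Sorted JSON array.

FIRST iteration:
iter 1:
  A via A→d: +{d}
  S via S→A: +{d}
  S via S→a: +{a}
  FIRST(S)={a,d}  FIRST(A)={d}
iter 2: (stable)
  FIRST(S)={a,d}  FIRST(A)={d}

FOLLOW iteration:
initialize: $ ∈ FOLLOW(S)
pass 1:
  A→A d a: FOLLOW(A) ⊇ FIRST(d) = {d}; new: +{d}
  S→A: FOLLOW(A) ⊇ FOLLOW(S) ⊇ {$}; new: +{$}
  S: {$}  A: {$,d}
pass 2: done
  S: {$}  A: {$,d}

FOLLOW(A) = ["$", "d"]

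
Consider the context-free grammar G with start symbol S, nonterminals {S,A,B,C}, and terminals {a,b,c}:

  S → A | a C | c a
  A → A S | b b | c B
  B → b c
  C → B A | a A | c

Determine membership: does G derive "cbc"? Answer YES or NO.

CNF form of G:
  S -> A S | T0 T0 | T1 B | T1 T2 | T2 C
  A -> A S | T0 T0 | T1 B
  B -> T0 T1
  C -> B A | T2 A | c
  T0 -> b
  T1 -> c
  T2 -> a

CYK fill:
  [0..0]={C,T1}  "c"  orig:{C}
  [1..1]={T0}  "b"  orig:{}
  [2..2]={C,T1}  "c"  orig:{C}
  [0..1]=∅  "cb"
  [1..2]={B}  "bc"
  [0..2]={A,S}  "cbc"

S ∈ T[0,2] ⇒ YES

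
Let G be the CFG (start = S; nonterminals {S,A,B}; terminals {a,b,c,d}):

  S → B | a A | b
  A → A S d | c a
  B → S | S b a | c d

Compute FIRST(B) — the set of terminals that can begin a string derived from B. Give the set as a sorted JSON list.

FIRST iteration:
round 1:
  A via A→c a: +{c}
  B via B→c d: +{c}
  S via S→B: +{c}
  S via S→a A: +{a}
  S via S→b: +{b}
  FIRST(S)={a,b,c}  FIRST(A)={c}  FIRST(B)={c}
round 2:
  B via B→S: +{a,b}
  FIRST(S)={a,b,c}  FIRST(A)={c}  FIRST(B)={a,b,c}
round 3: (stable)
  FIRST(S)={a,b,c}  FIRST(A)={c}  FIRST(B)={a,b,c}

FIRST(B) = ["a", "b", "c"]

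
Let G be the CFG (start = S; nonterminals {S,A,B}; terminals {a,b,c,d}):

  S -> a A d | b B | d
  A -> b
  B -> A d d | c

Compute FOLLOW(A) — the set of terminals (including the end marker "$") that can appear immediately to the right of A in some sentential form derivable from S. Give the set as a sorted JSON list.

Compute FIRST by fixpoint:
iter 1:
  A via A→b: +{b}
  B via B→A d d: +{b}
  B via B→c: +{c}
  S via S→a A d: +{a}
  S via S→b B: +{b}
  S via S→d: +{d}
  FIRST[S]={a,b,d}  FIRST[A]={b}  FIRST[B]={b,c}
iter 2: (no change)
  FIRST[S]={a,b,d}  FIRST[A]={b}  FIRST[B]={b,c}

Compute FOLLOW by fixpoint:
FOLLOW(S) := {$}
round 1:
  B→A d d: FOLLOW(A) ⊇ FIRST(d) = {d}; new: +{d}
  S→b B: FOLLOW(B) ⊇ FOLLOW(S) ⊇ {$}; new: +{$}
  FOLLOW[S]={$}  FOLLOW[A]={d}  FOLLOW[B]={$}
round 2: (stable)
  FOLLOW[S]={$}  FOLLOW[A]={d}  FOLLOW[B]={$}

FOLLOW(A) = ["d"]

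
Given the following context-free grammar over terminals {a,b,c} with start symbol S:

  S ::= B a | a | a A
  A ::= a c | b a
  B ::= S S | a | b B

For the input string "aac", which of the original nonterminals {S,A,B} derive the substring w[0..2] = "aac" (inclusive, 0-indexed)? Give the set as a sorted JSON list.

CNF form of G:
  S -> B T0 | T0 A | a
  A -> T0 T1 | T2 T0
  B -> S S | T2 B | a
  T0 -> a
  T1 -> c
  T2 -> b

Fill CYK table bottom-up — only the sub-triangle for w[0..2]:
  T[0,0] 'a' = {B,S,T0}  orig:{B,S}
  T[1,1] 'a' = {B,S,T0}  orig:{B,S}
  T[2,2] 'c' = {T1}  orig:{}
  T[0,1] 'aa' = {B,S}
  T[1,2] 'ac' = {A}
  T[0,2] 'aac' = {S}

Original NTs in T[0,2] deriving "aac": ["S"]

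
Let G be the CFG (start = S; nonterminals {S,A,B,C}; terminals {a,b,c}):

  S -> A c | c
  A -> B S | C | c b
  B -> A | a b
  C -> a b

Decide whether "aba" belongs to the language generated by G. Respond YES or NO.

CNF form of G:
  S -> A T2 | c
  A -> B S | T0 T1 | T2 T1
  B -> B S | T0 T1 | T2 T1
  C -> T0 T1
  T0 -> a
  T1 -> b
  T2 -> c

CYK fill:
  [0..0]={T0}  "a"  orig:{}
  [1..1]={T1}  "b"  orig:{}
  [2..2]={T0}  "a"  orig:{}
  [0..1]={A,B,C}  "ab"
  [1..2]=∅  "ba"
  [0..2]=∅  "aba"

S ∉ T[0,2] ⇒ NO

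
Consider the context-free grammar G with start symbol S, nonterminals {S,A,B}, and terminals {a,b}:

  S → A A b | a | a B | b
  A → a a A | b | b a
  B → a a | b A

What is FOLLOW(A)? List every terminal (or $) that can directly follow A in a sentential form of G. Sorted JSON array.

FIRST iteration:
iter 1:
  A via A→a a A: +{a}
  A via A→b: +{b}
  B via B→a a: +{a}
  B via B→b A: +{b}
  S via S→A A b: +{a,b}
  S: {a,b}  A: {a,b}  B: {a,b}
iter 2: done
  S: {a,b}  A: {a,b}  B: {a,b}

FOLLOW sets:
FOLLOW(S) := {$}
iter 1:
  S→A A b: FOLLOW(A) ⊇ FIRST(A) = {a,b}; new: +{a,b}
  S→a B: FOLLOW(B) ⊇ FOLLOW(S) ⊇ {$}; new: +{$}
  FOLLOW[S]={$}  FOLLOW[A]={a,b}  FOLLOW[B]={$}
iter 2:
  B→b A: FOLLOW(A) ⊇ FOLLOW(B) ⊇ {$}; new: +{$}
  FOLLOW[S]={$}  FOLLOW[A]={$,a,b}  FOLLOW[B]={$}
iter 3: — fixpoint
  FOLLOW[S]={$}  FOLLOW[A]={$,a,b}  FOLLOW[B]={$}

FOLLOW(A) = ["$", "a", "b"]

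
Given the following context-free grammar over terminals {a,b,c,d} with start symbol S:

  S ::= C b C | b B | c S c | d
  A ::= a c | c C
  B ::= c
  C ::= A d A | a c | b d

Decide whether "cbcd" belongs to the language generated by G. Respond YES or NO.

Convert to CNF:
  S -> C X5 | T1 X6 | T3 B | d
  A -> T0 T1 | T1 C
  B -> c
  C -> A X4 | T0 T1 | T3 T2
  T0 -> a
  T1 -> c
  T2 -> d
  T3 -> b
  X4 -> T2 A
  X5 -> T3 C
  X6 -> S T1

CYK table (by increasing span):
  [0..0]={B,T1}  "c"  orig:{B}
  [1..1]={T3}  "b"  orig:{}
  [2..2]={B,T1}  "c"  orig:{B}
  [3..3]={S,T2}  "d"  orig:{S}
  [0..1]=∅  "cb"
  [1..2]={S}  "bc"
  [2..3]=∅  "cd"
  [0..2]=∅  "cbc"
  [1..3]=∅  "bcd"
  [0..3]=∅  "cbcd"

S ∉ T[0,3] ⇒ NO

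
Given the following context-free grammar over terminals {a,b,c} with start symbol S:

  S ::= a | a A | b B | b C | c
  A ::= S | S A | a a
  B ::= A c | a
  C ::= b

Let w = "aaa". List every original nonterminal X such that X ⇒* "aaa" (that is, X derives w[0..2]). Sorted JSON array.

Convert to CNF:
  S -> T0 A | T1 B | T1 C | a | c
  A -> S A | T0 A | T0 T0 | T1 B | T1 C | a | c
  B -> A T2 | a
  C -> b
  T0 -> a
  T1 -> b
  T2 -> c

CYK table (by increasing span), restricted to cells inside w[0..2]:
  [0..0]={A,B,S,T0}  "a"  orig:{A,B,S}
  [1..1]={A,B,S,T0}  "a"  orig:{A,B,S}
  [2..2]={A,B,S,T0}  "a"  orig:{A,B,S}
  [0..1]={A,S}  "aa"
  [1..2]={A,S}  "aa"
  [0..2]={A,S}  "aaa"

Original NTs in T[0,2] deriving "aaa": ["A", "S"]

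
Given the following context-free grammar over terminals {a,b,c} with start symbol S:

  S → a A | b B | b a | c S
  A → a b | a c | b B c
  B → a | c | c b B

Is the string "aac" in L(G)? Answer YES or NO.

CNF form of G:
  S -> T0 A | T1 B | T1 T0 | T2 S
  A -> T0 T1 | T0 T2 | T1 X3
  B -> T2 X4 | a | c
  T0 -> a
  T1 -> b
  T2 -> c
  X3 -> B T2
  X4 -> T1 B

Fill CYK table bottom-up:
  T[0,0] 'a' = {B,T0}  orig:{B}
  T[1,1] 'a' = {B,T0}  orig:{B}
  T[2,2] 'c' = {B,T2}  orig:{B}
  T[0,1] 'aa' = ∅
  T[1,2] 'ac' = {A,X3}  orig:{A}
  T[0,2] 'aac' = {S}

S ∈ T[0,2] ⇒ YES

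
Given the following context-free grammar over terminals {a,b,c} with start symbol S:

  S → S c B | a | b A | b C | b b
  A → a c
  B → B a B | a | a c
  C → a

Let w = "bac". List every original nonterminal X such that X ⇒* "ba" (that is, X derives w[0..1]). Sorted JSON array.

Convert to CNF:
  S -> S X4 | T2 A | T2 C | T2 T2 | a
  A -> T0 T1
  B -> B X3 | T0 T1 | a
  C -> a
  T0 -> a
  T1 -> c
  T2 -> b
  X3 -> T0 B
  X4 -> T1 B

Fill CYK table bottom-up — only the sub-triangle for w[0..1]:
  cell(0,0) b: {T2}  orig:{}
  cell(1,1) a: {B,C,S,T0}  orig:{B,C,S}
  cell(0,1) ba: {S}

Original NTs in T[0,1] deriving "ba": ["S"]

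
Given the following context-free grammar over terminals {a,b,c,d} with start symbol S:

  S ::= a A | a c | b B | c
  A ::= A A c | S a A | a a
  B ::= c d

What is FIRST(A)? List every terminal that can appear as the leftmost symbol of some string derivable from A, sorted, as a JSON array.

FIRST iteration:
iter 1:
  A via A→a a: +{a}
  B via B→c d: +{c}
  S via S→a A: +{a}
  S via S→b B: +{b}
  S via S→c: +{c}
  S: {a,b,c}  A: {a}  B: {c}
iter 2:
  A via A→S a A: +{b,c}
  S: {a,b,c}  A: {a,b,c}  B: {c}
iter 3: done
  S: {a,b,c}  A: {a,b,c}  B: {c}

FIRST(A) = ["a", "b", "c"]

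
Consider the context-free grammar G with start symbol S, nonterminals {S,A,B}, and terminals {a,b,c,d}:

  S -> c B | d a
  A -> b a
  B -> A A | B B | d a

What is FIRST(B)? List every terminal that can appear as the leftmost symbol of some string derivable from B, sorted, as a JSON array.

FIRST sets, iterate to fixpoint:
iter 1:
  A via A→b a: +{b}
  B via B→A A: +{b}
  B via B→d a: +{d}
  S via S→c B: +{c}
  S via S→d a: +{d}
  S: {c,d}  A: {b}  B: {b,d}
iter 2: done
  S: {c,d}  A: {b}  B: {b,d}

FIRST(B) = ["b", "d"]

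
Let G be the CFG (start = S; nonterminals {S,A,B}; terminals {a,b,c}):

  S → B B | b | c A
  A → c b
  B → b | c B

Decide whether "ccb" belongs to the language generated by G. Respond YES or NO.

CNF form of G:
  S -> B B | T0 A | b
  A -> T0 T1
  B -> T0 B | b
  T0 -> c
  T1 -> b

Fill CYK table bottom-up:
  T[0,0] 'c' = {T0}  orig:{}
  T[1,1] 'c' = {T0}  orig:{}
  T[2,2] 'b' = {B,S,T1}  orig:{B,S}
  T[0,1] 'cc' = ∅
  T[1,2] 'cb' = {A,B}
  T[0,2] 'ccb' = {B,S}

S ∈ T[0,2] ⇒ YES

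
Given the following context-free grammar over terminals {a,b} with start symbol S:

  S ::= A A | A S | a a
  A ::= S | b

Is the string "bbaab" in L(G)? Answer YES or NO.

CNF form of G:
  S -> A A | A S | T0 T0
  A -> A A | A S | T0 T0 | b
  T0 -> a

Fill CYK table bottom-up:
  [0..0]={A}  "b"
  [1..1]={A}  "b"
  [2..2]={T0}  "a"  orig:{}
  [3..3]={T0}  "a"  orig:{}
  [4..4]={A}  "b"
  [0..1]={A,S}  "bb"
  [1..2]=∅  "ba"
  [2..3]={A,S}  "aa"
  [3..4]=∅  "ab"
  [0..2]=∅  "bba"
  [1..3]={A,S}  "baa"
  [2..4]={A,S}  "aab"
  [0..3]={A,S}  "bbaa"
  [1..4]={A,S}  "baab"
  [0..4]={A,S}  "bbaab"

S ∈ T[0,4] ⇒ YES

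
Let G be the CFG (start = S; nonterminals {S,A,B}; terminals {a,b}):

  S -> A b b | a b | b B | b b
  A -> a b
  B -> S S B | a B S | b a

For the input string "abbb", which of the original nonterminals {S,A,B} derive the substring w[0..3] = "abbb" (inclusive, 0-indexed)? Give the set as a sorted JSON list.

CNF form of G:
  S -> A X4 | T0 T1 | T1 B | T1 T1
  A -> T0 T1
  B -> S X2 | T0 X3 | T1 T0
  T0 -> a
  T1 -> b
  X2 -> S B
  X3 -> B S
  X4 -> T1 T1

Fill CYK table bottom-up, restricted to cells inside w[0..3]:
  cell(0,0) a: {T0}  orig:{}
  cell(1,1) b: {T1}  orig:{}
  cell(2,2) b: {T1}  orig:{}
  cell(3,3) b: {T1}  orig:{}
  cell(0,1) ab: {A,S}
  cell(1,2) bb: {S,X4}  orig:{S}
  cell(2,3) bb: {S,X4}  orig:{S}
  cell(0,2) abb: ∅
  cell(1,3) bbb: ∅
  cell(0,3) abbb: {S}

Original NTs in T[0,3] deriving "abbb": ["S"]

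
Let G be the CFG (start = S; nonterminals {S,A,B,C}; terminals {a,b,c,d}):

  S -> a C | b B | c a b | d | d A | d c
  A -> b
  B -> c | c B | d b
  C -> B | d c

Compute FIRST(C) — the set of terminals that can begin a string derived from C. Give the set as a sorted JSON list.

Compute FIRST by fixpoint:
round 1:
  A via A→b: +{b}
  B via B→c: +{c}
  B via B→d b: +{d}
  C via C→B: +{c,d}
  S via S→a C: +{a}
  S via S→b B: +{b}
  S via S→c a b: +{c}
  S via S→d: +{d}
  FIRST[S]={a,b,c,d}  FIRST[A]={b}  FIRST[B]={c,d}  FIRST[C]={c,d}
round 2: — fixpoint
  FIRST[S]={a,b,c,d}  FIRST[A]={b}  FIRST[B]={c,d}  FIRST[C]={c,d}

FIRST(C) = ["c", "d"]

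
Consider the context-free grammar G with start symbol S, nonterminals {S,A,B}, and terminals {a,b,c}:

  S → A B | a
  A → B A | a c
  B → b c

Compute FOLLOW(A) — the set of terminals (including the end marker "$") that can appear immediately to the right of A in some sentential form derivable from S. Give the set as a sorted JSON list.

FIRST iteration:
round 1:
  A via A→a c: +{a}
  B via B→b c: +{b}
  S via S→A B: +{a}
  FIRST[S]={a}  FIRST[A]={a}  FIRST[B]={b}
round 2:
  A via A→B A: +{b}
  S via S→A B: +{b}
  FIRST[S]={a,b}  FIRST[A]={a,b}  FIRST[B]={b}
round 3: (stable)
  FIRST[S]={a,b}  FIRST[A]={a,b}  FIRST[B]={b}

Compute FOLLOW by fixpoint:
FOLLOW(S) := {$}
round 1:
  A→B A: FOLLOW(B) ⊇ FIRST(A) = {a,b}; new: +{a,b}
  S→A B: FOLLOW(A) ⊇ FIRST(B) = {b}; new: +{b}
  S→A B: FOLLOW(B) ⊇ FOLLOW(S) ⊇ {$}; new: +{$}
  S: {$}  A: {b}  B: {$,a,b}
round 2: done
  S: {$}  A: {b}  B: {$,a,b}

FOLLOW(A) = ["b"]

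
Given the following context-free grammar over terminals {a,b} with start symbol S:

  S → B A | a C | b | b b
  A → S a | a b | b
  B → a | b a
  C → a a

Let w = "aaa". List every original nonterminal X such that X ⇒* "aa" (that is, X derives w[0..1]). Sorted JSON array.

CNF form of G:
  S -> B A | T0 C | T1 T1 | b
  A -> S T0 | T0 T1 | b
  B -> T1 T0 | a
  C -> T0 T0
  T0 -> a
  T1 -> b

CYK table (by increasing span) (cells [i..j] with 0 ≤ i ≤ j ≤ 1 only):
  [0..0]={B,T0}  "a"  orig:{B}
  [1..1]={B,T0}  "a"  orig:{B}
  [0..1]={C}  "aa"

Original NTs in T[0,1] deriving "aa": ["C"]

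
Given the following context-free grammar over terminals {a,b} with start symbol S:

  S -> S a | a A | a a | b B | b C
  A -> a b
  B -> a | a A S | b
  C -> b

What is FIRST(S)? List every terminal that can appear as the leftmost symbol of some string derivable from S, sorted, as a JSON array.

FIRST sets, iterate to fixpoint:
round 1:
  A via A→a b: +{a}
  B via B→a: +{a}
  B via B→b: +{b}
  C via C→b: +{b}
  S via S→a A: +{a}
  S via S→b B: +{b}
  FIRST[S]={a,b}  FIRST[A]={a}  FIRST[B]={a,b}  FIRST[C]={b}
round 2: (no change)
  FIRST[S]={a,b}  FIRST[A]={a}  FIRST[B]={a,b}  FIRST[C]={b}

FIRST(S) = ["a", "b"]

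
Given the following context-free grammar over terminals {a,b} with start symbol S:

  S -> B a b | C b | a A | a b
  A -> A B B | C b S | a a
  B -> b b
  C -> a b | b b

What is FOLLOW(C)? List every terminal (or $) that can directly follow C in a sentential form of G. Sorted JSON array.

FIRST sets, iterate to fixpoint:
iter 1:
  A via A→a a: +{a}
  B via B→b b: +{b}
  C via C→a b: +{a}
  C via C→b b: +{b}
  S via S→B a b: +{b}
  S via S→C b: +{a}
  FIRST[S]={a,b}  FIRST[A]={a}  FIRST[B]={b}  FIRST[C]={a,b}
iter 2:
  A via A→C b S: +{b}
  FIRST[S]={a,b}  FIRST[A]={a,b}  FIRST[B]={b}  FIRST[C]={a,b}
iter 3: (no change)
  FIRST[S]={a,b}  FIRST[A]={a,b}  FIRST[B]={b}  FIRST[C]={a,b}

FOLLOW sets:
FOLLOW(S) := {$}
pass 1:
  A→A B B: FOLLOW(A) ⊇ FIRST(B) = {b}; new: +{b}
  A→A B B: FOLLOW(B) ⊇ FIRST(B) = {b}; new: +{b}
  A→C b S: FOLLOW(C) ⊇ FIRST(b) = {b}; new: +{b}
  A→C b S: FOLLOW(S) ⊇ FOLLOW(A) ⊇ {b}; new: +{b}
  S→B a b: FOLLOW(B) ⊇ FIRST(a) = {a}; new: +{a}
  S→a A: FOLLOW(A) ⊇ FOLLOW(S) ⊇ {$,b}; new: +{$}
  FOLLOW(S)={$,b}  FOLLOW(A)={$,b}  FOLLOW(B)={a,b}  FOLLOW(C)={b}
pass 2:
  A→A B B: FOLLOW(B) ⊇ FOLLOW(A) ⊇ {$,b}; new: +{$}
  FOLLOW(S)={$,b}  FOLLOW(A)={$,b}  FOLLOW(B)={$,a,b}  FOLLOW(C)={b}
pass 3: (no change)
  FOLLOW(S)={$,b}  FOLLOW(A)={$,b}  FOLLOW(B)={$,a,b}  FOLLOW(C)={b}

FOLLOW(C) = ["b"]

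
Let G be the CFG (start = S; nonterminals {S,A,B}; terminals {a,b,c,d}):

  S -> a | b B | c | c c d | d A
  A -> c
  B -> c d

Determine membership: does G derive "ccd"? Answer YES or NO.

Convert to CNF:
  S -> T0 X3 | T1 A | T2 B | a | c
  A -> c
  B -> T0 T1
  T0 -> c
  T1 -> d
  T2 -> b
  X3 -> T0 T1

Fill CYK table bottom-up:
  cell(0,0) c: {A,S,T0}  orig:{A,S}
  cell(1,1) c: {A,S,T0}  orig:{A,S}
  cell(2,2) d: {T1}  orig:{}
  cell(0,1) cc: ∅
  cell(1,2) cd: {B,X3}  orig:{B}
  cell(0,2) ccd: {S}

S ∈ T[0,2] ⇒ YES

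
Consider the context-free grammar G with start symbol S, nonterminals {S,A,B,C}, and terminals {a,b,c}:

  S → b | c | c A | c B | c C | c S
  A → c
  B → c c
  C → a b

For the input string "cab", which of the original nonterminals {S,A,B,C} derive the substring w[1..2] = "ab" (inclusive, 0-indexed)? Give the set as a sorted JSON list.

Convert to CNF:
  S -> T0 A | T0 B | T0 C | T0 S | b | c
  A -> c
  B -> T0 T0
  C -> T1 T2
  T0 -> c
  T1 -> a
  T2 -> b

CYK fill — only the sub-triangle for w[1..2]:
  cell(1,1) a: {T1}  orig:{}
  cell(2,2) b: {S,T2}  orig:{S}
  cell(1,2) ab: {C}

Original NTs in T[1,2] deriving "ab": ["C"]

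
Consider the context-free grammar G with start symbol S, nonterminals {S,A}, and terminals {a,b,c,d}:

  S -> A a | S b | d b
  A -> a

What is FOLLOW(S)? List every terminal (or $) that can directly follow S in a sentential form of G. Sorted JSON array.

FIRST sets, iterate to fixpoint:
pass 1:
  A via A→a: +{a}
  S via S→A a: +{a}
  S via S→d b: +{d}
  FIRST[S]={a,d}  FIRST[A]={a}
pass 2: done
  FIRST[S]={a,d}  FIRST[A]={a}

FOLLOW iteration:
FOLLOW(S) := {$}
round 1:
  S→A a: FOLLOW(A) ⊇ FIRST(a) = {a}; new: +{a}
  S→S b: FOLLOW(S) ⊇ FIRST(b) = {b}; new: +{b}
  FOLLOW[S]={$,b}  FOLLOW[A]={a}
round 2: — fixpoint
  FOLLOW[S]={$,b}  FOLLOW[A]={a}

FOLLOW(S) = ["$", "b"]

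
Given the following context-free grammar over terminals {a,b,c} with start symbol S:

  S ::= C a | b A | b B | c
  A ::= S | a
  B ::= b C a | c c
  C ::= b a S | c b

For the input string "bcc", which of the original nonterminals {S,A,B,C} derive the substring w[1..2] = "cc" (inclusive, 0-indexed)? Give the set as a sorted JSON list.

Convert to CNF:
  S -> C T0 | T1 A | T1 B | c
  A -> C T0 | T1 A | T1 B | a | c
  B -> T1 X3 | T2 T2
  C -> T1 X4 | T2 T1
  T0 -> a
  T1 -> b
  T2 -> c
  X3 -> C T0
  X4 -> T0 S

CYK table (by increasing span), restricted to cells inside w[1..2]:
  T[1,1] 'c' = {A,S,T2}  orig:{A,S}
  T[2,2] 'c' = {A,S,T2}  orig:{A,S}
  T[1,2] 'cc' = {B}

Original NTs in T[1,2] deriving "cc": ["B"]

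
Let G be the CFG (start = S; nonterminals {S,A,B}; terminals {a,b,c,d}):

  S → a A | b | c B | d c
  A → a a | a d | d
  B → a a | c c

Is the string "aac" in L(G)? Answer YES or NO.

CNF form of G:
  S -> T0 A | T1 T2 | T2 B | b
  A -> T0 T0 | T0 T1 | d
  B -> T0 T0 | T2 T2
  T0 -> a
  T1 -> d
  T2 -> c

Fill CYK table bottom-up:
  cell(0,0) a: {T0}  orig:{}
  cell(1,1) a: {T0}  orig:{}
  cell(2,2) c: {T2}  orig:{}
  cell(0,1) aa: {A,B}
  cell(1,2) ac: ∅
  cell(0,2) aac: ∅

S ∉ T[0,2] ⇒ NO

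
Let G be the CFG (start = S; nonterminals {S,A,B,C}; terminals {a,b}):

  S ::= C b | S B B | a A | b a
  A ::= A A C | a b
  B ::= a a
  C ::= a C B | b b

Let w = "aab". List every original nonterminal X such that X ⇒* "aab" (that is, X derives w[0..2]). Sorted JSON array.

Convert to CNF:
  S -> C T1 | S X4 | T0 A | T1 T0
  A -> A X2 | T0 T1
  B -> T0 T0
  C -> T0 X3 | T1 T1
  T0 -> a
  T1 -> b
  X2 -> A C
  X3 -> C B
  X4 -> B B

Fill CYK table bottom-up — only the sub-triangle for w[0..2]:
  [0..0]={T0}  "a"  orig:{}
  [1..1]={T0}  "a"  orig:{}
  [2..2]={T1}  "b"  orig:{}
  [0..1]={B}  "aa"
  [1..2]={A}  "ab"
  [0..2]={S}  "aab"

Original NTs in T[0,2] deriving "aab": ["S"]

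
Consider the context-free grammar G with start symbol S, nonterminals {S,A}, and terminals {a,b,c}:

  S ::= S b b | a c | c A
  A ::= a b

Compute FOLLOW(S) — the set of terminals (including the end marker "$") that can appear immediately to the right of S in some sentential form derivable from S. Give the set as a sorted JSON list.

FIRST sets, iterate to fixpoint:
[1]
  A via A→a b: +{a}
  S via S→a c: +{a}
  S via S→c A: +{c}
  FIRST(S)={a,c}  FIRST(A)={a}
[2] — fixpoint
  FIRST(S)={a,c}  FIRST(A)={a}

Compute FOLLOW by fixpoint:
seed FOLLOW(S) with $
pass 1:
  S→S b b: FOLLOW(S) ⊇ FIRST(b) = {b}; new: +{b}
  S→c A: FOLLOW(A) ⊇ FOLLOW(S) ⊇ {$,b}; new: +{$,b}
  FOLLOW[S]={$,b}  FOLLOW[A]={$,b}
pass 2: (no change)
  FOLLOW[S]={$,b}  FOLLOW[A]={$,b}

FOLLOW(S) = ["$", "b"]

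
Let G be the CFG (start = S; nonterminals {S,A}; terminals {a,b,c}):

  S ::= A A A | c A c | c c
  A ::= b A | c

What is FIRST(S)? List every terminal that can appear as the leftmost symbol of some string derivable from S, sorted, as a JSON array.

FIRST iteration:
iter 1:
  A via A→b A: +{b}
  A via A→c: +{c}
  S via S→A A A: +{b,c}
  FIRST(S)={b,c}  FIRST(A)={b,c}
iter 2: (no change)
  FIRST(S)={b,c}  FIRST(A)={b,c}

FIRST(S) = ["b", "c"]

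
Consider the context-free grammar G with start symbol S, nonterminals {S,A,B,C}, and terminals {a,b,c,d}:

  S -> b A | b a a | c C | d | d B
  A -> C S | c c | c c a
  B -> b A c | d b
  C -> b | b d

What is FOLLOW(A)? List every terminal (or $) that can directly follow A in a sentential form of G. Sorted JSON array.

FIRST iteration:
round 1:
  A via A→c c: +{c}
  B via B→b A c: +{b}
  B via B→d b: +{d}
  C via C→b: +{b}
  S via S→b A: +{b}
  S via S→c C: +{c}
  S via S→d: +{d}
  FIRST[S]={b,c,d}  FIRST[A]={c}  FIRST[B]={b,d}  FIRST[C]={b}
round 2:
  A via A→C S: +{b}
  FIRST[S]={b,c,d}  FIRST[A]={b,c}  FIRST[B]={b,d}  FIRST[C]={b}
round 3: done
  FIRST[S]={b,c,d}  FIRST[A]={b,c}  FIRST[B]={b,d}  FIRST[C]={b}

Compute FOLLOW by fixpoint:
initialize: $ ∈ FOLLOW(S)
[1]
  A→C S: FOLLOW(C) ⊇ FIRST(S) = {b,c,d}; new: +{b,c,d}
  B→b A c: FOLLOW(A) ⊇ FIRST(c) = {c}; new: +{c}
  S→b A: FOLLOW(A) ⊇ FOLLOW(S) ⊇ {$}; new: +{$}
  S→c C: FOLLOW(C) ⊇ FOLLOW(S) ⊇ {$}; new: +{$}
  S→d B: FOLLOW(B) ⊇ FOLLOW(S) ⊇ {$}; new: +{$}
  FOLLOW[S]={$}  FOLLOW[A]={$,c}  FOLLOW[B]={$}  FOLLOW[C]={$,b,c,d}
[2]
  A→C S: FOLLOW(S) ⊇ FOLLOW(A) ⊇ {$,c}; new: +{c}
  S→d B: FOLLOW(B) ⊇ FOLLOW(S) ⊇ {$,c}; new: +{c}
  FOLLOW[S]={$,c}  FOLLOW[A]={$,c}  FOLLOW[B]={$,c}  FOLLOW[C]={$,b,c,d}
[3] done
  FOLLOW[S]={$,c}  FOLLOW[A]={$,c}  FOLLOW[B]={$,c}  FOLLOW[C]={$,b,c,d}

FOLLOW(A) = ["$", "c"]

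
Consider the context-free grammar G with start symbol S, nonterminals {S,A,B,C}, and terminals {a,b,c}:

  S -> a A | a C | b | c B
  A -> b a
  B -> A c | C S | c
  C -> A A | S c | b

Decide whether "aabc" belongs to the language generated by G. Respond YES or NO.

Convert to CNF:
  S -> T1 A | T1 C | T2 B | b
  A -> T0 T1
  B -> A T2 | C S | c
  C -> A A | S T2 | b
  T0 -> b
  T1 -> a
  T2 -> c

CYK fill:
  [0..0]={T1}  "a"  orig:{}
  [1..1]={T1}  "a"  orig:{}
  [2..2]={C,S,T0}  "b"  orig:{C,S}
  [3..3]={B,T2}  "c"  orig:{B}
  [0..1]=∅  "aa"
  [1..2]={S}  "ab"
  [2..3]={C}  "bc"
  [0..2]=∅  "aab"
  [1..3]={C,S}  "abc"
  [0..3]={S}  "aabc"

S ∈ T[0,3] ⇒ YES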